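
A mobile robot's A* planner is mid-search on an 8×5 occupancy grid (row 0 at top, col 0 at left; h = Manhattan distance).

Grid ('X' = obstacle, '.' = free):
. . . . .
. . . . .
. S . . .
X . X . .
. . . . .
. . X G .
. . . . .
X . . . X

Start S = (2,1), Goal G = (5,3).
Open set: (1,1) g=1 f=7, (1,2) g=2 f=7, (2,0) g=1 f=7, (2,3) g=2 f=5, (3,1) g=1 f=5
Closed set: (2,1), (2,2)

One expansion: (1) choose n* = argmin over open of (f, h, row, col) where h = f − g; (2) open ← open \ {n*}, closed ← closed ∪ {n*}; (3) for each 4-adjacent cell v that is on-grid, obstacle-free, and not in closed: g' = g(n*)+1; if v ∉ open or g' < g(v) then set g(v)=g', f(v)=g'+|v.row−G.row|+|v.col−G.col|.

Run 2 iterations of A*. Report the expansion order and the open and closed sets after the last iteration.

step 1: expand (2,3) (f=5, h=3) → closed; open now [(1,1) g=1 f=7, (1,2) g=2 f=7, (1,3) g=3 f=7, (2,0) g=1 f=7, (2,4) g=3 f=7, (3,1) g=1 f=5, (3,3) g=3 f=5]
step 2: expand (3,3) (f=5, h=2) → closed; open now [(1,1) g=1 f=7, (1,2) g=2 f=7, (1,3) g=3 f=7, (2,0) g=1 f=7, (2,4) g=3 f=7, (3,1) g=1 f=5, (3,4) g=4 f=7, (4,3) g=4 f=5]

order=[(2,3) → (3,3)]; open=[(1,1) g=1 f=7, (1,2) g=2 f=7, (1,3) g=3 f=7, (2,0) g=1 f=7, (2,4) g=3 f=7, (3,1) g=1 f=5, (3,4) g=4 f=7, (4,3) g=4 f=5]; closed=[(2,1), (2,2), (2,3), (3,3)]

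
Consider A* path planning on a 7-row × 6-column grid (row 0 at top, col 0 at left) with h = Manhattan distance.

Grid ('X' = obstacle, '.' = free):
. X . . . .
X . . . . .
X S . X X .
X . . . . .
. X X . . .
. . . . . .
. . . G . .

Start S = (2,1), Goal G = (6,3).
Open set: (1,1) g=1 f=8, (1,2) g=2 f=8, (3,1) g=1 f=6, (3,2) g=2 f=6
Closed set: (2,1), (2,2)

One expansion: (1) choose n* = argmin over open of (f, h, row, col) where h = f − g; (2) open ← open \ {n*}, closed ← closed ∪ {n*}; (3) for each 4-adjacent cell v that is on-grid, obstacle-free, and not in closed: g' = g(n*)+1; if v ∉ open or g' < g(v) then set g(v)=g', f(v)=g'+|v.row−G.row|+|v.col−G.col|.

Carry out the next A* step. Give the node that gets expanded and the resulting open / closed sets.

step 1: expand (3,2) (f=6, h=4) → closed; open now [(1,1) g=1 f=8, (1,2) g=2 f=8, (3,1) g=1 f=6, (3,3) g=3 f=6]

expanded=(3,2); open=[(1,1) g=1 f=8, (1,2) g=2 f=8, (3,1) g=1 f=6, (3,3) g=3 f=6]; closed=[(2,1), (2,2), (3,2)]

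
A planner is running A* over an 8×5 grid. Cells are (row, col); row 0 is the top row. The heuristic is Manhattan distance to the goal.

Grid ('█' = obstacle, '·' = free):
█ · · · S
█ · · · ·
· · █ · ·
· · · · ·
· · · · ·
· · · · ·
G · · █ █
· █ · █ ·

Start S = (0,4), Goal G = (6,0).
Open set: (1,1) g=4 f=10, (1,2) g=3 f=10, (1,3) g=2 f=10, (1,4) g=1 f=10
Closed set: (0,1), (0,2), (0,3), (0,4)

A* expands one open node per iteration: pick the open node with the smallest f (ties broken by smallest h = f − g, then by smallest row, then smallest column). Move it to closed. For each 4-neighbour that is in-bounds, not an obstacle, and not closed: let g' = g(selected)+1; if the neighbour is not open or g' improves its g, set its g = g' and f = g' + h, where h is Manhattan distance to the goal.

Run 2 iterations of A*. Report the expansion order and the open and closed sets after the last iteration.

step 1: expand (1,1) (f=10, h=6) → closed; open now [(1,2) g=3 f=10, (1,3) g=2 f=10, (1,4) g=1 f=10, (2,1) g=5 f=10]
step 2: expand (2,1) (f=10, h=5) → closed; open now [(1,2) g=3 f=10, (1,3) g=2 f=10, (1,4) g=1 f=10, (2,0) g=6 f=10, (3,1) g=6 f=10]

order=[(1,1) → (2,1)]; open=[(1,2) g=3 f=10, (1,3) g=2 f=10, (1,4) g=1 f=10, (2,0) g=6 f=10, (3,1) g=6 f=10]; closed=[(0,1), (0,2), (0,3), (0,4), (1,1), (2,1)]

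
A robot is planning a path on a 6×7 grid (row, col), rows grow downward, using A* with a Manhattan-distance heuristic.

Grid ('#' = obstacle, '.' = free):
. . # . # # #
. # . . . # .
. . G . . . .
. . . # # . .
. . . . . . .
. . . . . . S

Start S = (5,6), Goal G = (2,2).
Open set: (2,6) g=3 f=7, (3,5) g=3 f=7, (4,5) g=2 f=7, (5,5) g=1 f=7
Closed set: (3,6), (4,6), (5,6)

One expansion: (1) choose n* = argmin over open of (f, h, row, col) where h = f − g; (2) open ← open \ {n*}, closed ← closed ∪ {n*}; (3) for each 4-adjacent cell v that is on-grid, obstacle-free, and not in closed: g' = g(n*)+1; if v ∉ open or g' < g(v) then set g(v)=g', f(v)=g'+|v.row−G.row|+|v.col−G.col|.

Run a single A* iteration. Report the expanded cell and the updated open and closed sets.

expanded=(2,6); open=[(1,6) g=4 f=9, (2,5) g=4 f=7, (3,5) g=3 f=7, (4,5) g=2 f=7, (5,5) g=1 f=7]; closed=[(2,6), (3,6), (4,6), (5,6)]

step 1: expand (2,6) (f=7, h=4) → closed; open now [(1,6) g=4 f=9, (2,5) g=4 f=7, (3,5) g=3 f=7, (4,5) g=2 f=7, (5,5) g=1 f=7]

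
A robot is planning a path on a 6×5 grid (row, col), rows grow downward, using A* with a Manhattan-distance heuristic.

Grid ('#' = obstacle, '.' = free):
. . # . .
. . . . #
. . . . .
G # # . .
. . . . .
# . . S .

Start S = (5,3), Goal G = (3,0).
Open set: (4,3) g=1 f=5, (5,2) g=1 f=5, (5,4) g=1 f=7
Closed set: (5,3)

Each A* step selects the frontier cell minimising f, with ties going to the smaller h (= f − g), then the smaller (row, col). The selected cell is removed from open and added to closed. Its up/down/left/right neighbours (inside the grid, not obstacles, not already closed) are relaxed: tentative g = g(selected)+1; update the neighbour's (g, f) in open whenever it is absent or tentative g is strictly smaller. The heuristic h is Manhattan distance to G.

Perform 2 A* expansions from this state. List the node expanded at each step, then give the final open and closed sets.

step 1: expand (4,3) (f=5, h=4) → closed; open now [(3,3) g=2 f=5, (4,2) g=2 f=5, (4,4) g=2 f=7, (5,2) g=1 f=5, (5,4) g=1 f=7]
step 2: expand (3,3) (f=5, h=3) → closed; open now [(2,3) g=3 f=7, (3,4) g=3 f=7, (4,2) g=2 f=5, (4,4) g=2 f=7, (5,2) g=1 f=5, (5,4) g=1 f=7]

order=[(4,3) → (3,3)]; open=[(2,3) g=3 f=7, (3,4) g=3 f=7, (4,2) g=2 f=5, (4,4) g=2 f=7, (5,2) g=1 f=5, (5,4) g=1 f=7]; closed=[(3,3), (4,3), (5,3)]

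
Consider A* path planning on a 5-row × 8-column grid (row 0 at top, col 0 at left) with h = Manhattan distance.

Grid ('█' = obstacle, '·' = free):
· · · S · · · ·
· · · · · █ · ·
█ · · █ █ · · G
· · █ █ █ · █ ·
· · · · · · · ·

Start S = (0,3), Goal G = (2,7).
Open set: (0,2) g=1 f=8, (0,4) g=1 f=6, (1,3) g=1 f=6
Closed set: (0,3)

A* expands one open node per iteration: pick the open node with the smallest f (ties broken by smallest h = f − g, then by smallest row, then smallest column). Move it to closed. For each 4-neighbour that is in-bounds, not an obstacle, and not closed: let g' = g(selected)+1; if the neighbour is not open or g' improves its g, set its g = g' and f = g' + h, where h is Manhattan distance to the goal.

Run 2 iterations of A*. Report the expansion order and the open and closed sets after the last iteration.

order=[(0,4) → (0,5)]; open=[(0,2) g=1 f=8, (0,6) g=3 f=6, (1,3) g=1 f=6, (1,4) g=2 f=6]; closed=[(0,3), (0,4), (0,5)]

step 1: expand (0,4) (f=6, h=5) → closed; open now [(0,2) g=1 f=8, (0,5) g=2 f=6, (1,3) g=1 f=6, (1,4) g=2 f=6]
step 2: expand (0,5) (f=6, h=4) → closed; open now [(0,2) g=1 f=8, (0,6) g=3 f=6, (1,3) g=1 f=6, (1,4) g=2 f=6]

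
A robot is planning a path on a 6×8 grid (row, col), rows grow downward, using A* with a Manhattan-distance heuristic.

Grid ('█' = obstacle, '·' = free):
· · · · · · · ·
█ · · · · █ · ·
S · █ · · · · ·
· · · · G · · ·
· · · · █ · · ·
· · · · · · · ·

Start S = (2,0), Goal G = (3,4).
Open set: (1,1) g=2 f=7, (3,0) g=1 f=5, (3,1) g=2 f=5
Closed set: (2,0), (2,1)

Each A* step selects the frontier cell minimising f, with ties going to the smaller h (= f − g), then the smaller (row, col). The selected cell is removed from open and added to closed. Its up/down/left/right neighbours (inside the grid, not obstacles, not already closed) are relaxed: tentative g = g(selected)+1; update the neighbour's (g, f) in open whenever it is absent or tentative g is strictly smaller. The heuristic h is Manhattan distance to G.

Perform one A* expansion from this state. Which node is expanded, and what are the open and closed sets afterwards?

expanded=(3,1); open=[(1,1) g=2 f=7, (3,0) g=1 f=5, (3,2) g=3 f=5, (4,1) g=3 f=7]; closed=[(2,0), (2,1), (3,1)]

step 1: expand (3,1) (f=5, h=3) → closed; open now [(1,1) g=2 f=7, (3,0) g=1 f=5, (3,2) g=3 f=5, (4,1) g=3 f=7]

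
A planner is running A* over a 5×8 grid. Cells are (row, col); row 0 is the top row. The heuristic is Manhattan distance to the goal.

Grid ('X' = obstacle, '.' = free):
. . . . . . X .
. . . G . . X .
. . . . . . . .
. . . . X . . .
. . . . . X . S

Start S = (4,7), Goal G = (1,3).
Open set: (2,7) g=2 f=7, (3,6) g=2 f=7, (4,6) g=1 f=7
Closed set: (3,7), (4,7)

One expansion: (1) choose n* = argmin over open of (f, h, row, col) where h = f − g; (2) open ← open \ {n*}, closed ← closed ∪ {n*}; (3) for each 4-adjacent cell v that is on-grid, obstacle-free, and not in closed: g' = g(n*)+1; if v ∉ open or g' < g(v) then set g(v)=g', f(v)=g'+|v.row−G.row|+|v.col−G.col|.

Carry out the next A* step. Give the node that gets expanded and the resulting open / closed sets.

expanded=(2,7); open=[(1,7) g=3 f=7, (2,6) g=3 f=7, (3,6) g=2 f=7, (4,6) g=1 f=7]; closed=[(2,7), (3,7), (4,7)]

step 1: expand (2,7) (f=7, h=5) → closed; open now [(1,7) g=3 f=7, (2,6) g=3 f=7, (3,6) g=2 f=7, (4,6) g=1 f=7]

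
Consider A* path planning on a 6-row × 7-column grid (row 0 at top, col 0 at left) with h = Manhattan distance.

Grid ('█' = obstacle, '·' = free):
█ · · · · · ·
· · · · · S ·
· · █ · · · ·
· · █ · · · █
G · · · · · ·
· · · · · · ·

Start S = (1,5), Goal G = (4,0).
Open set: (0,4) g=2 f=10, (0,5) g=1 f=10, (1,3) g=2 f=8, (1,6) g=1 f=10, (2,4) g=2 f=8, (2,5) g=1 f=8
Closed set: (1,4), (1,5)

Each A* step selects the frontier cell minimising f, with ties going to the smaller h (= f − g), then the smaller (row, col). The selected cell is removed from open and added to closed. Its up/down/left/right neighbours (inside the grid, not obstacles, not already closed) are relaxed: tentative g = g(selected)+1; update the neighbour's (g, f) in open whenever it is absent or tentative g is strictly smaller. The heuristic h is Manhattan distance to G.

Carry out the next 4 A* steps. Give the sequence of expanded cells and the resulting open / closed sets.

step 1: expand (1,3) (f=8, h=6) → closed; open now [(0,3) g=3 f=10, (0,4) g=2 f=10, (0,5) g=1 f=10, (1,2) g=3 f=8, (1,6) g=1 f=10, (2,3) g=3 f=8, (2,4) g=2 f=8, (2,5) g=1 f=8]
step 2: expand (1,2) (f=8, h=5) → closed; open now [(0,2) g=4 f=10, (0,3) g=3 f=10, (0,4) g=2 f=10, (0,5) g=1 f=10, (1,1) g=4 f=8, (1,6) g=1 f=10, (2,3) g=3 f=8, (2,4) g=2 f=8, (2,5) g=1 f=8]
step 3: expand (1,1) (f=8, h=4) → closed; open now [(0,1) g=5 f=10, (0,2) g=4 f=10, (0,3) g=3 f=10, (0,4) g=2 f=10, (0,5) g=1 f=10, (1,0) g=5 f=8, (1,6) g=1 f=10, (2,1) g=5 f=8, (2,3) g=3 f=8, (2,4) g=2 f=8, (2,5) g=1 f=8]
step 4: expand (1,0) (f=8, h=3) → closed; open now [(0,1) g=5 f=10, (0,2) g=4 f=10, (0,3) g=3 f=10, (0,4) g=2 f=10, (0,5) g=1 f=10, (1,6) g=1 f=10, (2,0) g=6 f=8, (2,1) g=5 f=8, (2,3) g=3 f=8, (2,4) g=2 f=8, (2,5) g=1 f=8]

order=[(1,3) → (1,2) → (1,1) → (1,0)]; open=[(0,1) g=5 f=10, (0,2) g=4 f=10, (0,3) g=3 f=10, (0,4) g=2 f=10, (0,5) g=1 f=10, (1,6) g=1 f=10, (2,0) g=6 f=8, (2,1) g=5 f=8, (2,3) g=3 f=8, (2,4) g=2 f=8, (2,5) g=1 f=8]; closed=[(1,0), (1,1), (1,2), (1,3), (1,4), (1,5)]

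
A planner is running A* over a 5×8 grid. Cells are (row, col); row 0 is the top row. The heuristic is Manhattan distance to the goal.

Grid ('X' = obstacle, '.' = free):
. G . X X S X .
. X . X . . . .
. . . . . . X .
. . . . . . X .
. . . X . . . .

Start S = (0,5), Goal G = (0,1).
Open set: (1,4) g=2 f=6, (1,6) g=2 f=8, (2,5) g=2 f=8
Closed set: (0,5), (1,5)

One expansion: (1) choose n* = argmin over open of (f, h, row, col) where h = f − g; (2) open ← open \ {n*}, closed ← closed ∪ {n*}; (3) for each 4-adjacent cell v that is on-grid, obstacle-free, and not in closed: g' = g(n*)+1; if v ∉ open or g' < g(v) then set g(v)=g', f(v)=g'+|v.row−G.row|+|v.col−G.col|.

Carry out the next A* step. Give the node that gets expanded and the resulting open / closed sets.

step 1: expand (1,4) (f=6, h=4) → closed; open now [(1,6) g=2 f=8, (2,4) g=3 f=8, (2,5) g=2 f=8]

expanded=(1,4); open=[(1,6) g=2 f=8, (2,4) g=3 f=8, (2,5) g=2 f=8]; closed=[(0,5), (1,4), (1,5)]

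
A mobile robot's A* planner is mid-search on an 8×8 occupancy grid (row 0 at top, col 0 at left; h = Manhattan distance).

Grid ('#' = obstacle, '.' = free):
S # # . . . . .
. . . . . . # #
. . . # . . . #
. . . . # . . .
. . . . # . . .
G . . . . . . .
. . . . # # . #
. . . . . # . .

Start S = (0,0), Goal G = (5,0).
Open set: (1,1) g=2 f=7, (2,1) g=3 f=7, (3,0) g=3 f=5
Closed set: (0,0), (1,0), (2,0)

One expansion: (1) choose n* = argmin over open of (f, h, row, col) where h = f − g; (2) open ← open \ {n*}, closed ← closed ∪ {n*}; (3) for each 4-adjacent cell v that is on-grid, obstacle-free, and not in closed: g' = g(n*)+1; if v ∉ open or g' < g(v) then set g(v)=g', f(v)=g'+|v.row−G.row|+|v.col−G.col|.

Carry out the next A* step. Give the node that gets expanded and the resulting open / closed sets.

expanded=(3,0); open=[(1,1) g=2 f=7, (2,1) g=3 f=7, (3,1) g=4 f=7, (4,0) g=4 f=5]; closed=[(0,0), (1,0), (2,0), (3,0)]

step 1: expand (3,0) (f=5, h=2) → closed; open now [(1,1) g=2 f=7, (2,1) g=3 f=7, (3,1) g=4 f=7, (4,0) g=4 f=5]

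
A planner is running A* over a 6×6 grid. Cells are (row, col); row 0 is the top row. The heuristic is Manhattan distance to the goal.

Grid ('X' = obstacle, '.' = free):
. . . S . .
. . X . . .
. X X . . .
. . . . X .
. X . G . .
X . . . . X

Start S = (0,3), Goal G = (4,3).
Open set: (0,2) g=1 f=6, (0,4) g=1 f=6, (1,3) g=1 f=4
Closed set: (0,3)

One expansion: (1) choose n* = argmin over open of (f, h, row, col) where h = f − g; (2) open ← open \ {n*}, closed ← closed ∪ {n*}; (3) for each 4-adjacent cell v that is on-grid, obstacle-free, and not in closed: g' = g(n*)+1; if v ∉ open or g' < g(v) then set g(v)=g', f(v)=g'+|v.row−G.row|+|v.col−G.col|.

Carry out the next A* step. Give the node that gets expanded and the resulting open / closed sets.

step 1: expand (1,3) (f=4, h=3) → closed; open now [(0,2) g=1 f=6, (0,4) g=1 f=6, (1,4) g=2 f=6, (2,3) g=2 f=4]

expanded=(1,3); open=[(0,2) g=1 f=6, (0,4) g=1 f=6, (1,4) g=2 f=6, (2,3) g=2 f=4]; closed=[(0,3), (1,3)]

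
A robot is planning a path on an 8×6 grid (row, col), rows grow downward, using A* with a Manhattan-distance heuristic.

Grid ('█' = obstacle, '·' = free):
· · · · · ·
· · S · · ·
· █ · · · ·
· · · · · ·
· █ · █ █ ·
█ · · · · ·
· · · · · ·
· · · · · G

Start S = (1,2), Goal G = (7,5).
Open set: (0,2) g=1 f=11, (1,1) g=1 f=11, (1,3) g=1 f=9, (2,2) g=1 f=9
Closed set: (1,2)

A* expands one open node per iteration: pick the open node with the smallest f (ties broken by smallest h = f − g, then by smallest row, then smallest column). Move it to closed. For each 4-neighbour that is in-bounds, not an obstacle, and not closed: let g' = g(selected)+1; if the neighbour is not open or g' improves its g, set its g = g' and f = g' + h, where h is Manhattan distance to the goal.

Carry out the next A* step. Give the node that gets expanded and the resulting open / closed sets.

expanded=(1,3); open=[(0,2) g=1 f=11, (0,3) g=2 f=11, (1,1) g=1 f=11, (1,4) g=2 f=9, (2,2) g=1 f=9, (2,3) g=2 f=9]; closed=[(1,2), (1,3)]

step 1: expand (1,3) (f=9, h=8) → closed; open now [(0,2) g=1 f=11, (0,3) g=2 f=11, (1,1) g=1 f=11, (1,4) g=2 f=9, (2,2) g=1 f=9, (2,3) g=2 f=9]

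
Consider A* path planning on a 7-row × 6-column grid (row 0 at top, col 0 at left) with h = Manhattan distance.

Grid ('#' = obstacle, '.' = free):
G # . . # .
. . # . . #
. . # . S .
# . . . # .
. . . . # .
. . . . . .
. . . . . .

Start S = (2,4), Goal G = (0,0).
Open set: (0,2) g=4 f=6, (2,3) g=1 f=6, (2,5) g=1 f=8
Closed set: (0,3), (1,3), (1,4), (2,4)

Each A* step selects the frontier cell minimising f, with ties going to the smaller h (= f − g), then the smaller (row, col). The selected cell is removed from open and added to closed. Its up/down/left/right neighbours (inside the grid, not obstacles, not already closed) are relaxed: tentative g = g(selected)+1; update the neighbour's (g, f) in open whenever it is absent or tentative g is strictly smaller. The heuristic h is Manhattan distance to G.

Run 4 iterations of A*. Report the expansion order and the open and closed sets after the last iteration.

step 1: expand (0,2) (f=6, h=2) → closed; open now [(2,3) g=1 f=6, (2,5) g=1 f=8]
step 2: expand (2,3) (f=6, h=5) → closed; open now [(2,5) g=1 f=8, (3,3) g=2 f=8]
step 3: expand (3,3) (f=8, h=6) → closed; open now [(2,5) g=1 f=8, (3,2) g=3 f=8, (4,3) g=3 f=10]
step 4: expand (3,2) (f=8, h=5) → closed; open now [(2,5) g=1 f=8, (3,1) g=4 f=8, (4,2) g=4 f=10, (4,3) g=3 f=10]

order=[(0,2) → (2,3) → (3,3) → (3,2)]; open=[(2,5) g=1 f=8, (3,1) g=4 f=8, (4,2) g=4 f=10, (4,3) g=3 f=10]; closed=[(0,2), (0,3), (1,3), (1,4), (2,3), (2,4), (3,2), (3,3)]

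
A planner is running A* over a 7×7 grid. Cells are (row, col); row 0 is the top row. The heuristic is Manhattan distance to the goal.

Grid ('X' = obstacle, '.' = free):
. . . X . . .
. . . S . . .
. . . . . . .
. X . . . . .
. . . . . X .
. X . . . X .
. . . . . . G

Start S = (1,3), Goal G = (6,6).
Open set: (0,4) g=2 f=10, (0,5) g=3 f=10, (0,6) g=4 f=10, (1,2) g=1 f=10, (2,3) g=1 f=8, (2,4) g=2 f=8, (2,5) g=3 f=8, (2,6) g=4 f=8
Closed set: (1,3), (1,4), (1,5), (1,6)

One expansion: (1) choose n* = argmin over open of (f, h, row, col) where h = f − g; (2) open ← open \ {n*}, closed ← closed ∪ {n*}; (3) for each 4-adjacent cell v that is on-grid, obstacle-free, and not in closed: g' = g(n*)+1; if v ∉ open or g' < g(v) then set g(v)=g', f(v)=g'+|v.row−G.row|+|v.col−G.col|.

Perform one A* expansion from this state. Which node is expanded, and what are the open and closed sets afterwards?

step 1: expand (2,6) (f=8, h=4) → closed; open now [(0,4) g=2 f=10, (0,5) g=3 f=10, (0,6) g=4 f=10, (1,2) g=1 f=10, (2,3) g=1 f=8, (2,4) g=2 f=8, (2,5) g=3 f=8, (3,6) g=5 f=8]

expanded=(2,6); open=[(0,4) g=2 f=10, (0,5) g=3 f=10, (0,6) g=4 f=10, (1,2) g=1 f=10, (2,3) g=1 f=8, (2,4) g=2 f=8, (2,5) g=3 f=8, (3,6) g=5 f=8]; closed=[(1,3), (1,4), (1,5), (1,6), (2,6)]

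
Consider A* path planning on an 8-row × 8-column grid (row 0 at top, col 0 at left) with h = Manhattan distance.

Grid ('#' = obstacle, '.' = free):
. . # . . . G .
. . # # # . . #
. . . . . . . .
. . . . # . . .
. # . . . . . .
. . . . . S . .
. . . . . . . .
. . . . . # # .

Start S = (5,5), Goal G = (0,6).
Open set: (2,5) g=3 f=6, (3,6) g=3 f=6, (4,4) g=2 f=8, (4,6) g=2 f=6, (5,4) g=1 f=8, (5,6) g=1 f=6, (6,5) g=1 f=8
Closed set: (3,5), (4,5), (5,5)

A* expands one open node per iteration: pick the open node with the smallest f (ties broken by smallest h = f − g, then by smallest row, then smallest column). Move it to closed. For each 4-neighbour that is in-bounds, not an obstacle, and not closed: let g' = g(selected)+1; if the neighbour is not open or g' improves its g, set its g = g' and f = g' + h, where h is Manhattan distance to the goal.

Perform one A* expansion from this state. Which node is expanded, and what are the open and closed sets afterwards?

expanded=(2,5); open=[(1,5) g=4 f=6, (2,4) g=4 f=8, (2,6) g=4 f=6, (3,6) g=3 f=6, (4,4) g=2 f=8, (4,6) g=2 f=6, (5,4) g=1 f=8, (5,6) g=1 f=6, (6,5) g=1 f=8]; closed=[(2,5), (3,5), (4,5), (5,5)]

step 1: expand (2,5) (f=6, h=3) → closed; open now [(1,5) g=4 f=6, (2,4) g=4 f=8, (2,6) g=4 f=6, (3,6) g=3 f=6, (4,4) g=2 f=8, (4,6) g=2 f=6, (5,4) g=1 f=8, (5,6) g=1 f=6, (6,5) g=1 f=8]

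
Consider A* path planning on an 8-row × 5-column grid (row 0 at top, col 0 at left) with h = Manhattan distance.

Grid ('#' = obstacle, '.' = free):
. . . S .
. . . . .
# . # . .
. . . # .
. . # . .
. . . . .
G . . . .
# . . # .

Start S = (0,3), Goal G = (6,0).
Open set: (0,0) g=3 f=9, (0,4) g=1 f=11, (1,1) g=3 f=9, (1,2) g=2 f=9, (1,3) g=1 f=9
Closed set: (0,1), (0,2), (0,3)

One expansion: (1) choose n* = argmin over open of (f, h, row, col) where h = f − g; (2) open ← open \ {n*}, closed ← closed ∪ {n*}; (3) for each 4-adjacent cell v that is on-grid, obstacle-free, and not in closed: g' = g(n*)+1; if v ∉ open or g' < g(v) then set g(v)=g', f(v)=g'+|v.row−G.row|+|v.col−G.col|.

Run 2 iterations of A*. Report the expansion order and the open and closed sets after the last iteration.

order=[(0,0) → (1,0)]; open=[(0,4) g=1 f=11, (1,1) g=3 f=9, (1,2) g=2 f=9, (1,3) g=1 f=9]; closed=[(0,0), (0,1), (0,2), (0,3), (1,0)]

step 1: expand (0,0) (f=9, h=6) → closed; open now [(0,4) g=1 f=11, (1,0) g=4 f=9, (1,1) g=3 f=9, (1,2) g=2 f=9, (1,3) g=1 f=9]
step 2: expand (1,0) (f=9, h=5) → closed; open now [(0,4) g=1 f=11, (1,1) g=3 f=9, (1,2) g=2 f=9, (1,3) g=1 f=9]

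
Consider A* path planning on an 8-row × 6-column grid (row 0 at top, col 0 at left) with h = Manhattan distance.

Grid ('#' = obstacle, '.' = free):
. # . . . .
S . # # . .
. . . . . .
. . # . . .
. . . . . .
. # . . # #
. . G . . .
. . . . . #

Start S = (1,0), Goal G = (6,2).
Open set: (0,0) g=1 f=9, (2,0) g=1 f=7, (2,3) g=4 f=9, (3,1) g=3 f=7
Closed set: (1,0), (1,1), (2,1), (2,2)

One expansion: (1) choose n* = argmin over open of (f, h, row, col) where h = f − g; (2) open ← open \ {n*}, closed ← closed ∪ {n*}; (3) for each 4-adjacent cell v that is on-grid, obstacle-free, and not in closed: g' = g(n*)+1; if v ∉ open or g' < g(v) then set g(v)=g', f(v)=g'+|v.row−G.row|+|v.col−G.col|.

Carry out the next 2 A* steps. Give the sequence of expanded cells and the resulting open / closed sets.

step 1: expand (3,1) (f=7, h=4) → closed; open now [(0,0) g=1 f=9, (2,0) g=1 f=7, (2,3) g=4 f=9, (3,0) g=4 f=9, (4,1) g=4 f=7]
step 2: expand (4,1) (f=7, h=3) → closed; open now [(0,0) g=1 f=9, (2,0) g=1 f=7, (2,3) g=4 f=9, (3,0) g=4 f=9, (4,0) g=5 f=9, (4,2) g=5 f=7]

order=[(3,1) → (4,1)]; open=[(0,0) g=1 f=9, (2,0) g=1 f=7, (2,3) g=4 f=9, (3,0) g=4 f=9, (4,0) g=5 f=9, (4,2) g=5 f=7]; closed=[(1,0), (1,1), (2,1), (2,2), (3,1), (4,1)]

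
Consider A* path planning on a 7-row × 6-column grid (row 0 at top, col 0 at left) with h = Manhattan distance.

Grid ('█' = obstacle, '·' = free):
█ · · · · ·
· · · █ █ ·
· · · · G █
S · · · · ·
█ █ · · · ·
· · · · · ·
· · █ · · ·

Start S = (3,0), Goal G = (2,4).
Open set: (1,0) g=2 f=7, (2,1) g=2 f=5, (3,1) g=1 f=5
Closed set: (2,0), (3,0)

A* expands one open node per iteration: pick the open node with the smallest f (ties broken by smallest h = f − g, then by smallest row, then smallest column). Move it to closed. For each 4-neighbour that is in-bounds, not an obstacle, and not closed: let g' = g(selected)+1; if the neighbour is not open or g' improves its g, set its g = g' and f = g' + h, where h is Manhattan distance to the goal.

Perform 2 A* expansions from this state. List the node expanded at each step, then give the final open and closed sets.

order=[(2,1) → (2,2)]; open=[(1,0) g=2 f=7, (1,1) g=3 f=7, (1,2) g=4 f=7, (2,3) g=4 f=5, (3,1) g=1 f=5, (3,2) g=4 f=7]; closed=[(2,0), (2,1), (2,2), (3,0)]

step 1: expand (2,1) (f=5, h=3) → closed; open now [(1,0) g=2 f=7, (1,1) g=3 f=7, (2,2) g=3 f=5, (3,1) g=1 f=5]
step 2: expand (2,2) (f=5, h=2) → closed; open now [(1,0) g=2 f=7, (1,1) g=3 f=7, (1,2) g=4 f=7, (2,3) g=4 f=5, (3,1) g=1 f=5, (3,2) g=4 f=7]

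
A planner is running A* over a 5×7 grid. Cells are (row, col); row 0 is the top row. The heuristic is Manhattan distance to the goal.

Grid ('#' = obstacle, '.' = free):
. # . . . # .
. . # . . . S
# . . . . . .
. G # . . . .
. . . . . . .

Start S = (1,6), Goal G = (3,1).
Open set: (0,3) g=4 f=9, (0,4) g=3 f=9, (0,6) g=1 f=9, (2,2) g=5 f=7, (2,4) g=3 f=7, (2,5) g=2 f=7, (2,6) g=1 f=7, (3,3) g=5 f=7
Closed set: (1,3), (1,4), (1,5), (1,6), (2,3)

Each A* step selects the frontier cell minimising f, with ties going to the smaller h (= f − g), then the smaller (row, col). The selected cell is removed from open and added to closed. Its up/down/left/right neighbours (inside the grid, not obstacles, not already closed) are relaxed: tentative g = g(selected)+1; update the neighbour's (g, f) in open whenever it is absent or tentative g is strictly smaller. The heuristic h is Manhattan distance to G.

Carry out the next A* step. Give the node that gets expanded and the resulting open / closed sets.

step 1: expand (2,2) (f=7, h=2) → closed; open now [(0,3) g=4 f=9, (0,4) g=3 f=9, (0,6) g=1 f=9, (2,1) g=6 f=7, (2,4) g=3 f=7, (2,5) g=2 f=7, (2,6) g=1 f=7, (3,3) g=5 f=7]

expanded=(2,2); open=[(0,3) g=4 f=9, (0,4) g=3 f=9, (0,6) g=1 f=9, (2,1) g=6 f=7, (2,4) g=3 f=7, (2,5) g=2 f=7, (2,6) g=1 f=7, (3,3) g=5 f=7]; closed=[(1,3), (1,4), (1,5), (1,6), (2,2), (2,3)]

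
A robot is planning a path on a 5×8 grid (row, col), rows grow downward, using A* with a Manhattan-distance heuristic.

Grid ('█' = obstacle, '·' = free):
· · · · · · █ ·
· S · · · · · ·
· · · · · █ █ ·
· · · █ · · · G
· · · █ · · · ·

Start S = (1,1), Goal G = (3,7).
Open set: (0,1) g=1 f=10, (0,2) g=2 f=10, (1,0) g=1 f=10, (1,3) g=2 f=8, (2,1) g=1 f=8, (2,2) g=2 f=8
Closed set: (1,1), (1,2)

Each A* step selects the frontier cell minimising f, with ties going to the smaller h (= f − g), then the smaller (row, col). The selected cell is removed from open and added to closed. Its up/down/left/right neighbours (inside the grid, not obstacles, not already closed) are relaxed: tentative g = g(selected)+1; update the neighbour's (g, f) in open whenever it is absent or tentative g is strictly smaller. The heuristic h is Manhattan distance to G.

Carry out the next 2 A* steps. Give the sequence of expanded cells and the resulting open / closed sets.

step 1: expand (1,3) (f=8, h=6) → closed; open now [(0,1) g=1 f=10, (0,2) g=2 f=10, (0,3) g=3 f=10, (1,0) g=1 f=10, (1,4) g=3 f=8, (2,1) g=1 f=8, (2,2) g=2 f=8, (2,3) g=3 f=8]
step 2: expand (1,4) (f=8, h=5) → closed; open now [(0,1) g=1 f=10, (0,2) g=2 f=10, (0,3) g=3 f=10, (0,4) g=4 f=10, (1,0) g=1 f=10, (1,5) g=4 f=8, (2,1) g=1 f=8, (2,2) g=2 f=8, (2,3) g=3 f=8, (2,4) g=4 f=8]

order=[(1,3) → (1,4)]; open=[(0,1) g=1 f=10, (0,2) g=2 f=10, (0,3) g=3 f=10, (0,4) g=4 f=10, (1,0) g=1 f=10, (1,5) g=4 f=8, (2,1) g=1 f=8, (2,2) g=2 f=8, (2,3) g=3 f=8, (2,4) g=4 f=8]; closed=[(1,1), (1,2), (1,3), (1,4)]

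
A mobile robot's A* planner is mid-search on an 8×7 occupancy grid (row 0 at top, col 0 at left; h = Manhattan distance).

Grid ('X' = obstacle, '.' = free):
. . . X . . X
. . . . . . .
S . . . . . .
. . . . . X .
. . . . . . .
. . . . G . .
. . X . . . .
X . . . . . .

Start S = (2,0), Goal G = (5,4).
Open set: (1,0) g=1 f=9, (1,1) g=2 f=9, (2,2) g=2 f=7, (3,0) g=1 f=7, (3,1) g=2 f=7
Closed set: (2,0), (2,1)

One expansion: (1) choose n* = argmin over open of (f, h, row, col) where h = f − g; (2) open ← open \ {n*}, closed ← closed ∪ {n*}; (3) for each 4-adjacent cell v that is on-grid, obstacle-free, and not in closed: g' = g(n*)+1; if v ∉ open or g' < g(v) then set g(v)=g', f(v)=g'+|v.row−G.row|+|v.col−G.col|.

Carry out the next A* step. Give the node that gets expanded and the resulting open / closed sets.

step 1: expand (2,2) (f=7, h=5) → closed; open now [(1,0) g=1 f=9, (1,1) g=2 f=9, (1,2) g=3 f=9, (2,3) g=3 f=7, (3,0) g=1 f=7, (3,1) g=2 f=7, (3,2) g=3 f=7]

expanded=(2,2); open=[(1,0) g=1 f=9, (1,1) g=2 f=9, (1,2) g=3 f=9, (2,3) g=3 f=7, (3,0) g=1 f=7, (3,1) g=2 f=7, (3,2) g=3 f=7]; closed=[(2,0), (2,1), (2,2)]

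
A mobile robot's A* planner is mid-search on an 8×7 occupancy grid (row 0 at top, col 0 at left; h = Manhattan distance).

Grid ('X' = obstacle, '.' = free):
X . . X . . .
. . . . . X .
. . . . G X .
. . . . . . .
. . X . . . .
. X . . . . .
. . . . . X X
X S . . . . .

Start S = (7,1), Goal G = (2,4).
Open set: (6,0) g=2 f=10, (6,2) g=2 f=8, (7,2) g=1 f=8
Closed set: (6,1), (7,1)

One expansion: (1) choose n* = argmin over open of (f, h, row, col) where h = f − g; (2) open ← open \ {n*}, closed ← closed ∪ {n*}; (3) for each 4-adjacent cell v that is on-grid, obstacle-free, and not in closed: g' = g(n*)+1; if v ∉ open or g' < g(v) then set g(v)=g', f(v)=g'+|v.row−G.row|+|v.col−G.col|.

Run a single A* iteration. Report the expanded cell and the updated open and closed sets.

step 1: expand (6,2) (f=8, h=6) → closed; open now [(5,2) g=3 f=8, (6,0) g=2 f=10, (6,3) g=3 f=8, (7,2) g=1 f=8]

expanded=(6,2); open=[(5,2) g=3 f=8, (6,0) g=2 f=10, (6,3) g=3 f=8, (7,2) g=1 f=8]; closed=[(6,1), (6,2), (7,1)]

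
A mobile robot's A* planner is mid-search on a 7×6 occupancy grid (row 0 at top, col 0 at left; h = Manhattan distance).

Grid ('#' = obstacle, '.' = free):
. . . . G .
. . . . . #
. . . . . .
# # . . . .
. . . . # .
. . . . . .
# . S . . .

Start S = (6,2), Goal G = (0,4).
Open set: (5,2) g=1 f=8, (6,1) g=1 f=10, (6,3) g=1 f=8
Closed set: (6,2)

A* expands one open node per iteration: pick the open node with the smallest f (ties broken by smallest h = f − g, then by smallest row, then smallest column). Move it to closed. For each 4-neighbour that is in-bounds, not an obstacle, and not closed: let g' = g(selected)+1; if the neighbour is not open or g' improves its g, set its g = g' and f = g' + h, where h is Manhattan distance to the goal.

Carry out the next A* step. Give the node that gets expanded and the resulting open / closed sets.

step 1: expand (5,2) (f=8, h=7) → closed; open now [(4,2) g=2 f=8, (5,1) g=2 f=10, (5,3) g=2 f=8, (6,1) g=1 f=10, (6,3) g=1 f=8]

expanded=(5,2); open=[(4,2) g=2 f=8, (5,1) g=2 f=10, (5,3) g=2 f=8, (6,1) g=1 f=10, (6,3) g=1 f=8]; closed=[(5,2), (6,2)]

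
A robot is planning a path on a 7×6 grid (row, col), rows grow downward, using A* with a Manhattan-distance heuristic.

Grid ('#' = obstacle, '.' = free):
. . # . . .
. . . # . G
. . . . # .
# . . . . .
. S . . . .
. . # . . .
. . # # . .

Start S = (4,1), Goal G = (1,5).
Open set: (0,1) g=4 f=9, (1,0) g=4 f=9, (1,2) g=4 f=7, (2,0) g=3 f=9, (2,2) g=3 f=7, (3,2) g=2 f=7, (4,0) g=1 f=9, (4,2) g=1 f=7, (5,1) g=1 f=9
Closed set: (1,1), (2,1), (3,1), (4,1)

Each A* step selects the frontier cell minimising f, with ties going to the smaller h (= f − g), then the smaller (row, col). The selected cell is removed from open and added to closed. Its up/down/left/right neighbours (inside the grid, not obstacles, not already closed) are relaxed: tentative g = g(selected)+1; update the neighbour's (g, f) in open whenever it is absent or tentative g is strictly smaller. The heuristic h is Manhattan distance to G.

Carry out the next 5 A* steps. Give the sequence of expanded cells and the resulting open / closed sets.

step 1: expand (1,2) (f=7, h=3) → closed; open now [(0,1) g=4 f=9, (1,0) g=4 f=9, (2,0) g=3 f=9, (2,2) g=3 f=7, (3,2) g=2 f=7, (4,0) g=1 f=9, (4,2) g=1 f=7, (5,1) g=1 f=9]
step 2: expand (2,2) (f=7, h=4) → closed; open now [(0,1) g=4 f=9, (1,0) g=4 f=9, (2,0) g=3 f=9, (2,3) g=4 f=7, (3,2) g=2 f=7, (4,0) g=1 f=9, (4,2) g=1 f=7, (5,1) g=1 f=9]
step 3: expand (2,3) (f=7, h=3) → closed; open now [(0,1) g=4 f=9, (1,0) g=4 f=9, (2,0) g=3 f=9, (3,2) g=2 f=7, (3,3) g=5 f=9, (4,0) g=1 f=9, (4,2) g=1 f=7, (5,1) g=1 f=9]
step 4: expand (3,2) (f=7, h=5) → closed; open now [(0,1) g=4 f=9, (1,0) g=4 f=9, (2,0) g=3 f=9, (3,3) g=3 f=7, (4,0) g=1 f=9, (4,2) g=1 f=7, (5,1) g=1 f=9]
step 5: expand (3,3) (f=7, h=4) → closed; open now [(0,1) g=4 f=9, (1,0) g=4 f=9, (2,0) g=3 f=9, (3,4) g=4 f=7, (4,0) g=1 f=9, (4,2) g=1 f=7, (4,3) g=4 f=9, (5,1) g=1 f=9]

order=[(1,2) → (2,2) → (2,3) → (3,2) → (3,3)]; open=[(0,1) g=4 f=9, (1,0) g=4 f=9, (2,0) g=3 f=9, (3,4) g=4 f=7, (4,0) g=1 f=9, (4,2) g=1 f=7, (4,3) g=4 f=9, (5,1) g=1 f=9]; closed=[(1,1), (1,2), (2,1), (2,2), (2,3), (3,1), (3,2), (3,3), (4,1)]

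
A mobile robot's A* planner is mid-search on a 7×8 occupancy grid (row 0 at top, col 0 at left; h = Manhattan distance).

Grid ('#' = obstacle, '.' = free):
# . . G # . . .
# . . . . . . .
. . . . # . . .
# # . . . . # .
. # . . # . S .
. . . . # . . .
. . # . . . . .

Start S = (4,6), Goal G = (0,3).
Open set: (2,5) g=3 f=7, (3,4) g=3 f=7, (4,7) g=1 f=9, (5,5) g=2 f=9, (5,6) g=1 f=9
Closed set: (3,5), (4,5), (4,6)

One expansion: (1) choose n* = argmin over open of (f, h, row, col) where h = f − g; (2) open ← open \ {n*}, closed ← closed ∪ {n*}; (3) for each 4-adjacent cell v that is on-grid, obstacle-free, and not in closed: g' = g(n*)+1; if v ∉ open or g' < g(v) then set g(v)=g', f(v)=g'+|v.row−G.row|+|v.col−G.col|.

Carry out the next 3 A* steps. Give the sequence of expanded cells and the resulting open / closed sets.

step 1: expand (2,5) (f=7, h=4) → closed; open now [(1,5) g=4 f=7, (2,6) g=4 f=9, (3,4) g=3 f=7, (4,7) g=1 f=9, (5,5) g=2 f=9, (5,6) g=1 f=9]
step 2: expand (1,5) (f=7, h=3) → closed; open now [(0,5) g=5 f=7, (1,4) g=5 f=7, (1,6) g=5 f=9, (2,6) g=4 f=9, (3,4) g=3 f=7, (4,7) g=1 f=9, (5,5) g=2 f=9, (5,6) g=1 f=9]
step 3: expand (0,5) (f=7, h=2) → closed; open now [(0,6) g=6 f=9, (1,4) g=5 f=7, (1,6) g=5 f=9, (2,6) g=4 f=9, (3,4) g=3 f=7, (4,7) g=1 f=9, (5,5) g=2 f=9, (5,6) g=1 f=9]

order=[(2,5) → (1,5) → (0,5)]; open=[(0,6) g=6 f=9, (1,4) g=5 f=7, (1,6) g=5 f=9, (2,6) g=4 f=9, (3,4) g=3 f=7, (4,7) g=1 f=9, (5,5) g=2 f=9, (5,6) g=1 f=9]; closed=[(0,5), (1,5), (2,5), (3,5), (4,5), (4,6)]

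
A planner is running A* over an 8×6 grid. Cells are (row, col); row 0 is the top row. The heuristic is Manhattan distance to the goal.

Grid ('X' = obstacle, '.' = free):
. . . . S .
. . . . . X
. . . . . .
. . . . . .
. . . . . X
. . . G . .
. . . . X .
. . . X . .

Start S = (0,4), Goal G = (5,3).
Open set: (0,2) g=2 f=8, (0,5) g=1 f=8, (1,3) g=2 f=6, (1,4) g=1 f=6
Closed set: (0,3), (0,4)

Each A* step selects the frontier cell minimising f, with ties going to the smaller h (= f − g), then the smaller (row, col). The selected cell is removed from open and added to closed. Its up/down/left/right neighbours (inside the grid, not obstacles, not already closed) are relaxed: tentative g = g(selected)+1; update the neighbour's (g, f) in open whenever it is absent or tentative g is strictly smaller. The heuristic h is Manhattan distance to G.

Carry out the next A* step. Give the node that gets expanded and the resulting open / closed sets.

expanded=(1,3); open=[(0,2) g=2 f=8, (0,5) g=1 f=8, (1,2) g=3 f=8, (1,4) g=1 f=6, (2,3) g=3 f=6]; closed=[(0,3), (0,4), (1,3)]

step 1: expand (1,3) (f=6, h=4) → closed; open now [(0,2) g=2 f=8, (0,5) g=1 f=8, (1,2) g=3 f=8, (1,4) g=1 f=6, (2,3) g=3 f=6]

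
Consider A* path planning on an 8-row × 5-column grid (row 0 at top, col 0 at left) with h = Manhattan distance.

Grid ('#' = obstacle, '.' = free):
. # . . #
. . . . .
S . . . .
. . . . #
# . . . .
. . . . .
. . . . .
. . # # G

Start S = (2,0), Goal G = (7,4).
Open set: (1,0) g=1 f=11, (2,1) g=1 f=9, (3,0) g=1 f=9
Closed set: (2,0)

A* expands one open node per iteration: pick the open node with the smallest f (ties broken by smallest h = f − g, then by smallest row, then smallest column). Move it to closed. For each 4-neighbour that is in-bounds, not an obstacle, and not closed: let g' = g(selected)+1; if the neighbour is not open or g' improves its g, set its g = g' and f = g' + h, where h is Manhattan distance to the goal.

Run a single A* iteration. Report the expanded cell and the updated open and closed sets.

expanded=(2,1); open=[(1,0) g=1 f=11, (1,1) g=2 f=11, (2,2) g=2 f=9, (3,0) g=1 f=9, (3,1) g=2 f=9]; closed=[(2,0), (2,1)]

step 1: expand (2,1) (f=9, h=8) → closed; open now [(1,0) g=1 f=11, (1,1) g=2 f=11, (2,2) g=2 f=9, (3,0) g=1 f=9, (3,1) g=2 f=9]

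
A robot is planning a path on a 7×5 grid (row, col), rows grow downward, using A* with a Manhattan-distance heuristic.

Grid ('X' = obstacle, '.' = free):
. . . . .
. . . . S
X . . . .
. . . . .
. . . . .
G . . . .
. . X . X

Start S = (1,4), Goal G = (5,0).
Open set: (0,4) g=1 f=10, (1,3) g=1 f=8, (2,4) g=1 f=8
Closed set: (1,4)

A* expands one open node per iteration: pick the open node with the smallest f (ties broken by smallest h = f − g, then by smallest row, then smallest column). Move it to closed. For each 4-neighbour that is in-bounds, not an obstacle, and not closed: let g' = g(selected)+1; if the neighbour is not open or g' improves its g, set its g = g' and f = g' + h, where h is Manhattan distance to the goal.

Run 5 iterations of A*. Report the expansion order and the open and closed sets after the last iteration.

step 1: expand (1,3) (f=8, h=7) → closed; open now [(0,3) g=2 f=10, (0,4) g=1 f=10, (1,2) g=2 f=8, (2,3) g=2 f=8, (2,4) g=1 f=8]
step 2: expand (1,2) (f=8, h=6) → closed; open now [(0,2) g=3 f=10, (0,3) g=2 f=10, (0,4) g=1 f=10, (1,1) g=3 f=8, (2,2) g=3 f=8, (2,3) g=2 f=8, (2,4) g=1 f=8]
step 3: expand (1,1) (f=8, h=5) → closed; open now [(0,1) g=4 f=10, (0,2) g=3 f=10, (0,3) g=2 f=10, (0,4) g=1 f=10, (1,0) g=4 f=8, (2,1) g=4 f=8, (2,2) g=3 f=8, (2,3) g=2 f=8, (2,4) g=1 f=8]
step 4: expand (1,0) (f=8, h=4) → closed; open now [(0,0) g=5 f=10, (0,1) g=4 f=10, (0,2) g=3 f=10, (0,3) g=2 f=10, (0,4) g=1 f=10, (2,1) g=4 f=8, (2,2) g=3 f=8, (2,3) g=2 f=8, (2,4) g=1 f=8]
step 5: expand (2,1) (f=8, h=4) → closed; open now [(0,0) g=5 f=10, (0,1) g=4 f=10, (0,2) g=3 f=10, (0,3) g=2 f=10, (0,4) g=1 f=10, (2,2) g=3 f=8, (2,3) g=2 f=8, (2,4) g=1 f=8, (3,1) g=5 f=8]

order=[(1,3) → (1,2) → (1,1) → (1,0) → (2,1)]; open=[(0,0) g=5 f=10, (0,1) g=4 f=10, (0,2) g=3 f=10, (0,3) g=2 f=10, (0,4) g=1 f=10, (2,2) g=3 f=8, (2,3) g=2 f=8, (2,4) g=1 f=8, (3,1) g=5 f=8]; closed=[(1,0), (1,1), (1,2), (1,3), (1,4), (2,1)]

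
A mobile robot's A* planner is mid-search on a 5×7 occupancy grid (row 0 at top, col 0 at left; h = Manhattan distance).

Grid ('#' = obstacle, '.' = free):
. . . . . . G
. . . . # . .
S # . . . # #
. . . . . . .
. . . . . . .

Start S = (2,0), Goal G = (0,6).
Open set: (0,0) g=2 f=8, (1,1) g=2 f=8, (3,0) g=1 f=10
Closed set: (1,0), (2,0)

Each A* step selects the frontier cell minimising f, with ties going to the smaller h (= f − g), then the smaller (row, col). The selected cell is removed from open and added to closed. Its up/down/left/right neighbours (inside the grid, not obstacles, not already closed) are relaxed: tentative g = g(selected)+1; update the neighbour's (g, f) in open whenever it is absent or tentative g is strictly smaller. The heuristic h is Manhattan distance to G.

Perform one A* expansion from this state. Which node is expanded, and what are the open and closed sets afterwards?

step 1: expand (0,0) (f=8, h=6) → closed; open now [(0,1) g=3 f=8, (1,1) g=2 f=8, (3,0) g=1 f=10]

expanded=(0,0); open=[(0,1) g=3 f=8, (1,1) g=2 f=8, (3,0) g=1 f=10]; closed=[(0,0), (1,0), (2,0)]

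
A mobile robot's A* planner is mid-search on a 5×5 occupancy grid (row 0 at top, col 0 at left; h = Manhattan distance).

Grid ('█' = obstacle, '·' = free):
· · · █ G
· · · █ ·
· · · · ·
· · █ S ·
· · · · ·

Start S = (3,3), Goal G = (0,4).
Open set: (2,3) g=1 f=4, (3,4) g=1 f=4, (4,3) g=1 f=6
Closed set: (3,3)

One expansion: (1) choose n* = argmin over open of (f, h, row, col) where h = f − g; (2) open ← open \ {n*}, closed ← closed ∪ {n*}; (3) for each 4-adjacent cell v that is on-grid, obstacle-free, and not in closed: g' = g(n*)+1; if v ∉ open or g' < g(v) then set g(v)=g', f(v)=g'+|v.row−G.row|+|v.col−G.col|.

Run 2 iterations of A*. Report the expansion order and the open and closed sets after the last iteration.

order=[(2,3) → (2,4)]; open=[(1,4) g=3 f=4, (2,2) g=2 f=6, (3,4) g=1 f=4, (4,3) g=1 f=6]; closed=[(2,3), (2,4), (3,3)]

step 1: expand (2,3) (f=4, h=3) → closed; open now [(2,2) g=2 f=6, (2,4) g=2 f=4, (3,4) g=1 f=4, (4,3) g=1 f=6]
step 2: expand (2,4) (f=4, h=2) → closed; open now [(1,4) g=3 f=4, (2,2) g=2 f=6, (3,4) g=1 f=4, (4,3) g=1 f=6]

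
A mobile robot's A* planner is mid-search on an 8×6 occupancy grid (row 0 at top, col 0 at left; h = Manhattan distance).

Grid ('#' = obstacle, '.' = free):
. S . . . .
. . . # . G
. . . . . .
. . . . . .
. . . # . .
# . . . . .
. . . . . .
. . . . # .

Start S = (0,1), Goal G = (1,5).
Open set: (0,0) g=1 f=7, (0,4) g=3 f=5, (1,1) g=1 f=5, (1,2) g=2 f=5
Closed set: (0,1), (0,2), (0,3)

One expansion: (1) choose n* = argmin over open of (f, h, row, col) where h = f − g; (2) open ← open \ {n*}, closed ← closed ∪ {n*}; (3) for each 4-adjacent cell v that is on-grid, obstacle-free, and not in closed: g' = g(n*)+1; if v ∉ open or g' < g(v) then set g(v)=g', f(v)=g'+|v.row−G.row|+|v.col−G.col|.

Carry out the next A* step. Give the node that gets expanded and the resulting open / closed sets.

step 1: expand (0,4) (f=5, h=2) → closed; open now [(0,0) g=1 f=7, (0,5) g=4 f=5, (1,1) g=1 f=5, (1,2) g=2 f=5, (1,4) g=4 f=5]

expanded=(0,4); open=[(0,0) g=1 f=7, (0,5) g=4 f=5, (1,1) g=1 f=5, (1,2) g=2 f=5, (1,4) g=4 f=5]; closed=[(0,1), (0,2), (0,3), (0,4)]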